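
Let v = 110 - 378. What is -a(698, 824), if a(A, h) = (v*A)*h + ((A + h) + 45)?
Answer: 154139169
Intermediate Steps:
v = -268
a(A, h) = 45 + A + h - 268*A*h (a(A, h) = (-268*A)*h + ((A + h) + 45) = -268*A*h + (45 + A + h) = 45 + A + h - 268*A*h)
-a(698, 824) = -(45 + 698 + 824 - 268*698*824) = -(45 + 698 + 824 - 154140736) = -1*(-154139169) = 154139169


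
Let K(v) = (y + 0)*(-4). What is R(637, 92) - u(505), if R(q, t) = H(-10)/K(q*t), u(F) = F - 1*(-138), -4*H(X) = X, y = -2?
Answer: -10283/16 ≈ -642.69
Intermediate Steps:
H(X) = -X/4
u(F) = 138 + F (u(F) = F + 138 = 138 + F)
K(v) = 8 (K(v) = (-2 + 0)*(-4) = -2*(-4) = 8)
R(q, t) = 5/16 (R(q, t) = -¼*(-10)/8 = (5/2)*(⅛) = 5/16)
R(637, 92) - u(505) = 5/16 - (138 + 505) = 5/16 - 1*643 = 5/16 - 643 = -10283/16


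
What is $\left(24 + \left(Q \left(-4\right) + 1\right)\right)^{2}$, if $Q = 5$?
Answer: $25$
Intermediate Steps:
$\left(24 + \left(Q \left(-4\right) + 1\right)\right)^{2} = \left(24 + \left(5 \left(-4\right) + 1\right)\right)^{2} = \left(24 + \left(-20 + 1\right)\right)^{2} = \left(24 - 19\right)^{2} = 5^{2} = 25$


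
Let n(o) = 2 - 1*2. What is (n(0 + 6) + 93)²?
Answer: 8649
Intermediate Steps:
n(o) = 0 (n(o) = 2 - 2 = 0)
(n(0 + 6) + 93)² = (0 + 93)² = 93² = 8649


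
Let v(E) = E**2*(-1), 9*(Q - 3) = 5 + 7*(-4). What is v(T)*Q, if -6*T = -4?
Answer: -16/81 ≈ -0.19753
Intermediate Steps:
T = 2/3 (T = -1/6*(-4) = 2/3 ≈ 0.66667)
Q = 4/9 (Q = 3 + (5 + 7*(-4))/9 = 3 + (5 - 28)/9 = 3 + (1/9)*(-23) = 3 - 23/9 = 4/9 ≈ 0.44444)
v(E) = -E**2
v(T)*Q = -(2/3)**2*(4/9) = -1*4/9*(4/9) = -4/9*4/9 = -16/81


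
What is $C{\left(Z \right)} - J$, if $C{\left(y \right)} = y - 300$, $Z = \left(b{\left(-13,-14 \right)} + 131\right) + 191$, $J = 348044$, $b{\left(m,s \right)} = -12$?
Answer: $-348034$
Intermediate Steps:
$Z = 310$ ($Z = \left(-12 + 131\right) + 191 = 119 + 191 = 310$)
$C{\left(y \right)} = -300 + y$ ($C{\left(y \right)} = y - 300 = -300 + y$)
$C{\left(Z \right)} - J = \left(-300 + 310\right) - 348044 = 10 - 348044 = -348034$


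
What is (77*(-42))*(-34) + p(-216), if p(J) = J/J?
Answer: 109957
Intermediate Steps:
p(J) = 1
(77*(-42))*(-34) + p(-216) = (77*(-42))*(-34) + 1 = -3234*(-34) + 1 = 109956 + 1 = 109957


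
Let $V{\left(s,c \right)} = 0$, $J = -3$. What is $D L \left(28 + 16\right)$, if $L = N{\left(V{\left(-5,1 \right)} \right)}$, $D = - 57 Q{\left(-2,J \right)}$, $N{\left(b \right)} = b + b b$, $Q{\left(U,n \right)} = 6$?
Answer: $0$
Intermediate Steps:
$N{\left(b \right)} = b + b^{2}$
$D = -342$ ($D = \left(-57\right) 6 = -342$)
$L = 0$ ($L = 0 \left(1 + 0\right) = 0 \cdot 1 = 0$)
$D L \left(28 + 16\right) = \left(-342\right) 0 \left(28 + 16\right) = 0 \cdot 44 = 0$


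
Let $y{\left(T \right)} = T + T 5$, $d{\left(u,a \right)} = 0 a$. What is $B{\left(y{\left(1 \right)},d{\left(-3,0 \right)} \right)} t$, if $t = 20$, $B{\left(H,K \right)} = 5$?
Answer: $100$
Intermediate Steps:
$d{\left(u,a \right)} = 0$
$y{\left(T \right)} = 6 T$ ($y{\left(T \right)} = T + 5 T = 6 T$)
$B{\left(y{\left(1 \right)},d{\left(-3,0 \right)} \right)} t = 5 \cdot 20 = 100$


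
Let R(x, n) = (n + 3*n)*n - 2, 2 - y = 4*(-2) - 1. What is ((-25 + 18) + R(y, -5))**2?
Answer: 8281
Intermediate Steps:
y = 11 (y = 2 - (4*(-2) - 1) = 2 - (-8 - 1) = 2 - 1*(-9) = 2 + 9 = 11)
R(x, n) = -2 + 4*n**2 (R(x, n) = (4*n)*n - 2 = 4*n**2 - 2 = -2 + 4*n**2)
((-25 + 18) + R(y, -5))**2 = ((-25 + 18) + (-2 + 4*(-5)**2))**2 = (-7 + (-2 + 4*25))**2 = (-7 + (-2 + 100))**2 = (-7 + 98)**2 = 91**2 = 8281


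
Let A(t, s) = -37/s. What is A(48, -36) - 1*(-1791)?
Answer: 64513/36 ≈ 1792.0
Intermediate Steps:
A(48, -36) - 1*(-1791) = -37/(-36) - 1*(-1791) = -37*(-1/36) + 1791 = 37/36 + 1791 = 64513/36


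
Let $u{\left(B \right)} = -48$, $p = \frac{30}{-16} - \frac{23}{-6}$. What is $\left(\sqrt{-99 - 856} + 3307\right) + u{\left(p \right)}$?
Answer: $3259 + i \sqrt{955} \approx 3259.0 + 30.903 i$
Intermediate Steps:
$p = \frac{47}{24}$ ($p = 30 \left(- \frac{1}{16}\right) - - \frac{23}{6} = - \frac{15}{8} + \frac{23}{6} = \frac{47}{24} \approx 1.9583$)
$\left(\sqrt{-99 - 856} + 3307\right) + u{\left(p \right)} = \left(\sqrt{-99 - 856} + 3307\right) - 48 = \left(\sqrt{-955} + 3307\right) - 48 = \left(i \sqrt{955} + 3307\right) - 48 = \left(3307 + i \sqrt{955}\right) - 48 = 3259 + i \sqrt{955}$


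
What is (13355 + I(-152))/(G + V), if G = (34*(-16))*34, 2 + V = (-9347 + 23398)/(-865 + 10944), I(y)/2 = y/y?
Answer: -134625203/186427291 ≈ -0.72213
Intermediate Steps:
I(y) = 2 (I(y) = 2*(y/y) = 2*1 = 2)
V = -6107/10079 (V = -2 + (-9347 + 23398)/(-865 + 10944) = -2 + 14051/10079 = -6107/10079 ≈ -0.60591)
G = -18496 (G = -544*34 = -18496)
(13355 + I(-152))/(G + V) = (13355 + 2)/(-18496 - 6107/10079) = 13357/(-186427291/10079) = 13357*(-10079/186427291) = -134625203/186427291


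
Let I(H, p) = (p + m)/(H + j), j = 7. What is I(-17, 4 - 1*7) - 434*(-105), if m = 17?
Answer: 227843/5 ≈ 45569.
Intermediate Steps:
I(H, p) = (17 + p)/(7 + H) (I(H, p) = (p + 17)/(H + 7) = (17 + p)/(7 + H))
I(-17, 4 - 1*7) - 434*(-105) = (17 + (4 - 1*7))/(7 - 17) - 434*(-105) = (17 + (4 - 7))/(-10) + 45570 = -(17 - 3)/10 + 45570 = -⅒*14 + 45570 = -7/5 + 45570 = 227843/5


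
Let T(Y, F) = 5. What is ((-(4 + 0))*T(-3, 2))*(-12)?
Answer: 240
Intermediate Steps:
((-(4 + 0))*T(-3, 2))*(-12) = (-(4 + 0)*5)*(-12) = (-1*4*5)*(-12) = -4*5*(-12) = -20*(-12) = 240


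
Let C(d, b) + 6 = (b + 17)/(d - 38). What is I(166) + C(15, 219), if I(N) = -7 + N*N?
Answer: 633253/23 ≈ 27533.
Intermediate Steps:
C(d, b) = -6 + (17 + b)/(-38 + d) (C(d, b) = -6 + (b + 17)/(d - 38) = -6 + (17 + b)/(-38 + d))
I(N) = -7 + N²
I(166) + C(15, 219) = (-7 + 166²) + (245 + 219 - 6*15)/(-38 + 15) = (-7 + 27556) + (245 + 219 - 90)/(-23) = 27549 - 1/23*374 = 27549 - 374/23 = 633253/23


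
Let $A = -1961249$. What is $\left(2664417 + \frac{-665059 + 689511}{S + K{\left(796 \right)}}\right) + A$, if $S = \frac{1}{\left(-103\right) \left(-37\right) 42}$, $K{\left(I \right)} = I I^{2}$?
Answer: $\frac{56765771005095542968}{80728603976833} \approx 7.0317 \cdot 10^{5}$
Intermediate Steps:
$K{\left(I \right)} = I^{3}$
$S = \frac{1}{160062}$ ($S = \frac{1}{3811 \cdot 42} = \frac{1}{160062} \approx 6.2476 \cdot 10^{-6}$)
$\left(2664417 + \frac{-665059 + 689511}{S + K{\left(796 \right)}}\right) + A = \left(2664417 + \frac{-665059 + 689511}{\frac{1}{160062} + 796^{3}}\right) - 1961249 = \left(2664417 + \frac{24452}{\frac{1}{160062} + 504358336}\right) - 1961249 = \left(2664417 + \frac{24452}{\frac{80728603976833}{160062}}\right) - 1961249 = \left(2664417 + 24452 \cdot \frac{160062}{80728603976833}\right) - 1961249 = \left(2664417 + \frac{3913836024}{80728603976833}\right) - 1961249 = \frac{215094664826055287385}{80728603976833} - 1961249 = \frac{56765771005095542968}{80728603976833}$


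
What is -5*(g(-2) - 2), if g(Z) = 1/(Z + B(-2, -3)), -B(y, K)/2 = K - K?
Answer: 25/2 ≈ 12.500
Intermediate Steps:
B(y, K) = 0 (B(y, K) = -2*(K - K) = -2*0 = 0)
g(Z) = 1/Z (g(Z) = 1/(Z + 0) = 1/Z)
-5*(g(-2) - 2) = -5*(1/(-2) - 2) = -5*(-1/2 - 2) = -5*(-5/2) = 25/2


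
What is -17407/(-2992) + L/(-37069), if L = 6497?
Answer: 625821059/110910448 ≈ 5.6426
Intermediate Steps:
-17407/(-2992) + L/(-37069) = -17407/(-2992) + 6497/(-37069) = -17407*(-1/2992) + 6497*(-1/37069) = 17407/2992 - 6497/37069 = 625821059/110910448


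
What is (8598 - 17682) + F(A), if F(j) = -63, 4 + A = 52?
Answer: -9147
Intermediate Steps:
A = 48 (A = -4 + 52 = 48)
(8598 - 17682) + F(A) = (8598 - 17682) - 63 = -9084 - 63 = -9147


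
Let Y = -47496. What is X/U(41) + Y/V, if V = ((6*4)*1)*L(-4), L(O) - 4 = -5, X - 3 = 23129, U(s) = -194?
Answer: 180397/97 ≈ 1859.8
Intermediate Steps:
X = 23132 (X = 3 + 23129 = 23132)
L(O) = -1 (L(O) = 4 - 5 = -1)
V = -24 (V = ((6*4)*1)*(-1) = (24*1)*(-1) = 24*(-1) = -24)
X/U(41) + Y/V = 23132/(-194) - 47496/(-24) = 23132*(-1/194) - 47496*(-1/24) = -11566/97 + 1979 = 180397/97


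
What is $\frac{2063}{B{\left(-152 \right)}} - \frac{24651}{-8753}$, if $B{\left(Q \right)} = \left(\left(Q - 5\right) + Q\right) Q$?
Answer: $\frac{1175865607}{411110904} \approx 2.8602$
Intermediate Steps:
$B{\left(Q \right)} = Q \left(-5 + 2 Q\right)$ ($B{\left(Q \right)} = \left(\left(-5 + Q\right) + Q\right) Q = \left(-5 + 2 Q\right) Q = Q \left(-5 + 2 Q\right)$)
$\frac{2063}{B{\left(-152 \right)}} - \frac{24651}{-8753} = \frac{2063}{\left(-152\right) \left(-5 + 2 \left(-152\right)\right)} - \frac{24651}{-8753} = \frac{2063}{\left(-152\right) \left(-5 - 304\right)} - - \frac{24651}{8753} = \frac{2063}{\left(-152\right) \left(-309\right)} + \frac{24651}{8753} = \frac{2063}{46968} + \frac{24651}{8753} = \frac{1175865607}{411110904}$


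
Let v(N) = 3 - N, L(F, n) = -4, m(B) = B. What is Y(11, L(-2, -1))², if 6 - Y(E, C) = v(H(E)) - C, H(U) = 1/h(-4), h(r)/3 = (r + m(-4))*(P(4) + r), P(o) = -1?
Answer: 14161/14400 ≈ 0.98340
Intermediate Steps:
h(r) = 3*(-1 + r)*(-4 + r) (h(r) = 3*((r - 4)*(-1 + r)) = 3*((-4 + r)*(-1 + r)) = 3*((-1 + r)*(-4 + r)) = 3*(-1 + r)*(-4 + r))
H(U) = 1/120 (H(U) = 1/(12 - 15*(-4) + 3*(-4)²) = 1/(12 + 60 + 3*16) = 1/(12 + 60 + 48) = 1/120)
Y(E, C) = 361/120 + C (Y(E, C) = 6 - ((3 - 1*1/120) - C) = 6 - ((3 - 1/120) - C) = 6 - (359/120 - C) = 6 + (-359/120 + C) = 361/120 + C)
Y(11, L(-2, -1))² = (361/120 - 4)² = (-119/120)² = 14161/14400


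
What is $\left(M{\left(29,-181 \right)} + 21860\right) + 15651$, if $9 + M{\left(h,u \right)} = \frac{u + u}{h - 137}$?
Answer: $\frac{2025289}{54} \approx 37505.0$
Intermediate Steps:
$M{\left(h,u \right)} = -9 + \frac{2 u}{-137 + h}$ ($M{\left(h,u \right)} = -9 + \frac{u + u}{h - 137} = -9 + \frac{2 u}{-137 + h}$)
$\left(M{\left(29,-181 \right)} + 21860\right) + 15651 = \left(\frac{1233 - 261 + 2 \left(-181\right)}{-137 + 29} + 21860\right) + 15651 = \left(\frac{1233 - 261 - 362}{-108} + 21860\right) + 15651 = \left(\left(- \frac{1}{108}\right) 610 + 21860\right) + 15651 = \left(- \frac{305}{54} + 21860\right) + 15651 = \frac{1180135}{54} + 15651 = \frac{2025289}{54}$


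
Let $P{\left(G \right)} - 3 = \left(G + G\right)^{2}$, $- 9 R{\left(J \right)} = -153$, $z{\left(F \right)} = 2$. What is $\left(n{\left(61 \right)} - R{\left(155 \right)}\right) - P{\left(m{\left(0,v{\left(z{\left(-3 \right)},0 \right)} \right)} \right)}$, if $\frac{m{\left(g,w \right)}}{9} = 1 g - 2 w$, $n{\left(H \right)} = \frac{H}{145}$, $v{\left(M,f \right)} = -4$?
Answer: $- \frac{3009559}{145} \approx -20756.0$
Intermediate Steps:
$R{\left(J \right)} = 17$ ($R{\left(J \right)} = \left(- \frac{1}{9}\right) \left(-153\right) = 17$)
$n{\left(H \right)} = \frac{H}{145}$ ($n{\left(H \right)} = H \frac{1}{145} = \frac{H}{145}$)
$m{\left(g,w \right)} = - 18 w + 9 g$ ($m{\left(g,w \right)} = 9 \left(1 g - 2 w\right) = 9 \left(g - 2 w\right) = - 18 w + 9 g$)
$P{\left(G \right)} = 3 + 4 G^{2}$ ($P{\left(G \right)} = 3 + \left(G + G\right)^{2} = 3 + \left(2 G\right)^{2} = 3 + 4 G^{2}$)
$\left(n{\left(61 \right)} - R{\left(155 \right)}\right) - P{\left(m{\left(0,v{\left(z{\left(-3 \right)},0 \right)} \right)} \right)} = \left(\frac{1}{145} \cdot 61 - 17\right) - \left(3 + 4 \left(\left(-18\right) \left(-4\right) + 9 \cdot 0\right)^{2}\right) = \left(\frac{61}{145} - 17\right) - \left(3 + 4 \left(72 + 0\right)^{2}\right) = - \frac{2404}{145} - \left(3 + 4 \cdot 72^{2}\right) = - \frac{2404}{145} - \left(3 + 4 \cdot 5184\right) = - \frac{2404}{145} - \left(3 + 20736\right) = - \frac{2404}{145} - 20739 = - \frac{3009559}{145}$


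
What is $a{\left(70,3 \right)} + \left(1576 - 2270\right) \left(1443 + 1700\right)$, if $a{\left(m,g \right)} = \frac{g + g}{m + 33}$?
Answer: $- \frac{224667920}{103} \approx -2.1812 \cdot 10^{6}$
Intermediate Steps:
$a{\left(m,g \right)} = \frac{2 g}{33 + m}$
$a{\left(70,3 \right)} + \left(1576 - 2270\right) \left(1443 + 1700\right) = 2 \cdot 3 \frac{1}{33 + 70} + \left(1576 - 2270\right) \left(1443 + 1700\right) = 2 \cdot 3 \cdot \frac{1}{103} - 2181242 = \frac{6}{103} - 2181242 = - \frac{224667920}{103}$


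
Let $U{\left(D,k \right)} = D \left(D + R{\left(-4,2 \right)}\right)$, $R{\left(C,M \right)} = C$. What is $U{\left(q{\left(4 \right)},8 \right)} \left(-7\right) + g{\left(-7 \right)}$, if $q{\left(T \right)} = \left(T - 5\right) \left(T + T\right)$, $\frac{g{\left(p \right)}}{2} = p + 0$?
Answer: $-686$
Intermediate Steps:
$g{\left(p \right)} = 2 p$ ($g{\left(p \right)} = 2 \left(p + 0\right) = 2 p$)
$q{\left(T \right)} = 2 T \left(-5 + T\right)$ ($q{\left(T \right)} = \left(-5 + T\right) 2 T = 2 T \left(-5 + T\right)$)
$U{\left(D,k \right)} = D \left(-4 + D\right)$ ($U{\left(D,k \right)} = D \left(D - 4\right) = D \left(-4 + D\right)$)
$U{\left(q{\left(4 \right)},8 \right)} \left(-7\right) + g{\left(-7 \right)} = 2 \cdot 4 \left(-5 + 4\right) \left(-4 + 2 \cdot 4 \left(-5 + 4\right)\right) \left(-7\right) + 2 \left(-7\right) = 2 \cdot 4 \left(-1\right) \left(-4 + 2 \cdot 4 \left(-1\right)\right) \left(-7\right) - 14 = - 8 \left(-4 - 8\right) \left(-7\right) - 14 = \left(-8\right) \left(-12\right) \left(-7\right) - 14 = 96 \left(-7\right) - 14 = -672 - 14 = -686$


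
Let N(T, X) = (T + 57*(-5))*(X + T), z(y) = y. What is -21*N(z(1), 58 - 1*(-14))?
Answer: 435372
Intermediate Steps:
N(T, X) = (-285 + T)*(T + X) (N(T, X) = (T - 285)*(T + X) = (-285 + T)*(T + X))
-21*N(z(1), 58 - 1*(-14)) = -21*(1**2 - 285*1 - 285*(58 - 1*(-14)) + 1*(58 - 1*(-14))) = -21*(1 - 285 - 285*(58 + 14) + 1*(58 + 14)) = -21*(1 - 285 - 285*72 + 1*72) = -21*(1 - 285 - 20520 + 72) = -21*(-20732) = 435372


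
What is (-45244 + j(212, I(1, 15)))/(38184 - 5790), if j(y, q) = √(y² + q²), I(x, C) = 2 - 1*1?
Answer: -22622/16197 + √44945/32394 ≈ -1.3901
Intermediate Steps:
I(x, C) = 1 (I(x, C) = 2 - 1 = 1)
j(y, q) = √(q² + y²)
(-45244 + j(212, I(1, 15)))/(38184 - 5790) = (-45244 + √(1² + 212²))/(38184 - 5790) = (-45244 + √(1 + 44944))/32394 = (-45244 + √44945)*(1/32394) = -22622/16197 + √44945/32394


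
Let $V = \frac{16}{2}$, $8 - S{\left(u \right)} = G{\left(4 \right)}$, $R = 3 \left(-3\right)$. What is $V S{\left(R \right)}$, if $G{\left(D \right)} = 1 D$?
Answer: $32$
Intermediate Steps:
$R = -9$
$G{\left(D \right)} = D$
$S{\left(u \right)} = 4$ ($S{\left(u \right)} = 8 - 4 = 4$)
$V = 8$ ($V = 16 \cdot \frac{1}{2} = 8$)
$V S{\left(R \right)} = 8 \cdot 4 = 32$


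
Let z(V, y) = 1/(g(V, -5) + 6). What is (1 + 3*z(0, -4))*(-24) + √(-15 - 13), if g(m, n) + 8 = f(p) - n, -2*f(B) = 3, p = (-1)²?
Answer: -72 + 2*I*√7 ≈ -72.0 + 5.2915*I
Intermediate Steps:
p = 1
f(B) = -3/2 (f(B) = -½*3 = -3/2)
g(m, n) = -19/2 - n (g(m, n) = -8 + (-3/2 - n) = -19/2 - n)
z(V, y) = ⅔ (z(V, y) = 1/((-19/2 - 1*(-5)) + 6) = 1/((-19/2 + 5) + 6) = 1/(-9/2 + 6) = 1/(3/2) = ⅔)
(1 + 3*z(0, -4))*(-24) + √(-15 - 13) = (1 + 3*(⅔))*(-24) + √(-15 - 13) = (1 + 2)*(-24) + √(-28) = 3*(-24) + 2*I*√7 = -72 + 2*I*√7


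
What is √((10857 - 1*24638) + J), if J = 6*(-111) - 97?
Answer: 12*I*√101 ≈ 120.6*I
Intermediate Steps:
J = -763 (J = -666 - 97 = -763)
√((10857 - 1*24638) + J) = √((10857 - 1*24638) - 763) = √((10857 - 24638) - 763) = √(-13781 - 763) = √(-14544) = 12*I*√101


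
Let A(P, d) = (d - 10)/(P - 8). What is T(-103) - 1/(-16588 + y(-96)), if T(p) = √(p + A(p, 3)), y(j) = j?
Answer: 1/16684 + I*√1268286/111 ≈ 5.9938e-5 + 10.146*I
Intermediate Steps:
A(P, d) = (-10 + d)/(-8 + P)
T(p) = √(p - 7/(-8 + p)) (T(p) = √(p + (-10 + 3)/(-8 + p)) = √(p - 7/(-8 + p)))
T(-103) - 1/(-16588 + y(-96)) = √((-7 - 103*(-8 - 103))/(-8 - 103)) - 1/(-16588 - 96) = √((-7 - 103*(-111))/(-111)) - 1/(-16684) = √(-(-7 + 11433)/111) - 1*(-1/16684) = √(-1/111*11426) + 1/16684 = √(-11426/111) + 1/16684 = I*√1268286/111 + 1/16684 = 1/16684 + I*√1268286/111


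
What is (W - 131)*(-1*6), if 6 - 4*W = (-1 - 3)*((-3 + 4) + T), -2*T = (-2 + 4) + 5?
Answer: 792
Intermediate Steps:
T = -7/2 (T = -((-2 + 4) + 5)/2 = -(2 + 5)/2 = -1/2*7 = -7/2 ≈ -3.5000)
W = -1 (W = 3/2 - (-1 - 3)*((-3 + 4) - 7/2)/4 = 3/2 - (-1)*(1 - 7/2) = 3/2 - (-1)*(-5)/2 = 3/2 - 1/4*10 = 3/2 - 5/2 = -1)
(W - 131)*(-1*6) = (-1 - 131)*(-1*6) = -132*(-6) = 792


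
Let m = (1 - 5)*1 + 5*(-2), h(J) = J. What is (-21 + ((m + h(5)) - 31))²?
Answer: 3721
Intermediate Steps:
m = -14 (m = -4*1 - 10 = -4 - 10 = -14)
(-21 + ((m + h(5)) - 31))² = (-21 + ((-14 + 5) - 31))² = (-21 + (-9 - 31))² = (-21 - 40)² = (-61)² = 3721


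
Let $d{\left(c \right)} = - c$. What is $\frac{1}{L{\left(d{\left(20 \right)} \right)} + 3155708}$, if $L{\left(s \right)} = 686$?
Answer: $\frac{1}{3156394} \approx 3.1682 \cdot 10^{-7}$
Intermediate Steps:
$\frac{1}{L{\left(d{\left(20 \right)} \right)} + 3155708} = \frac{1}{686 + 3155708} = \frac{1}{3156394}$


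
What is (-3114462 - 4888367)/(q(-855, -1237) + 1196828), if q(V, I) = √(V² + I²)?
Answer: -4789004913206/716197500195 + 8002829*√2261194/1432395000390 ≈ -6.6783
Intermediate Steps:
q(V, I) = √(I² + V²)
(-3114462 - 4888367)/(q(-855, -1237) + 1196828) = (-3114462 - 4888367)/(√((-1237)² + (-855)²) + 1196828) = -8002829/(√(1530169 + 731025) + 1196828) = -8002829/(√2261194 + 1196828) = -8002829/(1196828 + √2261194)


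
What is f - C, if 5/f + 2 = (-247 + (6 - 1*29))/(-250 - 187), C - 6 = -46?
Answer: 21975/604 ≈ 36.382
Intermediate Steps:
C = -40 (C = 6 - 46 = -40)
f = -2185/604 (f = 5/(-2 + (-247 + (6 - 1*29))/(-250 - 187)) = 5/(-2 + (-247 + (6 - 29))/(-437)) = 5/(-2 + (-247 - 23)*(-1/437)) = 5/(-2 - 270*(-1/437)) = 5/(-2 + 270/437) = 5/(-604/437) = 5*(-437/604) = -2185/604 ≈ -3.6175)
f - C = -2185/604 - 1*(-40) = -2185/604 + 40 = 21975/604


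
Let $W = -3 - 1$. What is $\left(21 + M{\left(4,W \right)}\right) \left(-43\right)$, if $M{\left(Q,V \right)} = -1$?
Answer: $-860$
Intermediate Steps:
$W = -4$ ($W = -3 - 1 = -4$)
$\left(21 + M{\left(4,W \right)}\right) \left(-43\right) = \left(21 - 1\right) \left(-43\right) = 20 \left(-43\right) = -860$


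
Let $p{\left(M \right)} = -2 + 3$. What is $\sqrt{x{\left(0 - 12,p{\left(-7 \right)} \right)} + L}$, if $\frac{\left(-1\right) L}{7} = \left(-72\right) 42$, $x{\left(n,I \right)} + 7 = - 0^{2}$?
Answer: $\sqrt{21161} \approx 145.47$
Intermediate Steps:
$p{\left(M \right)} = 1$
$x{\left(n,I \right)} = -7$ ($x{\left(n,I \right)} = -7 - 0^{2} = -7 - 0 = -7 + 0 = -7$)
$L = 21168$ ($L = - 7 \left(\left(-72\right) 42\right) = \left(-7\right) \left(-3024\right) = 21168$)
$\sqrt{x{\left(0 - 12,p{\left(-7 \right)} \right)} + L} = \sqrt{-7 + 21168} = \sqrt{21161}$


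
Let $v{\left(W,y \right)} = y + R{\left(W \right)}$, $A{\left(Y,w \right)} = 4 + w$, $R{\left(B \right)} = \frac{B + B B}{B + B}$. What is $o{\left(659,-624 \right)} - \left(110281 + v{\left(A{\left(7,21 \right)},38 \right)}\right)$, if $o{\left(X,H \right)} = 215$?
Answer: $-110117$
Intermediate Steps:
$R{\left(B \right)} = \frac{B + B^{2}}{2 B}$
$v{\left(W,y \right)} = \frac{1}{2} + y + \frac{W}{2}$ ($v{\left(W,y \right)} = y + \left(\frac{1}{2} + \frac{W}{2}\right) = \frac{1}{2} + y + \frac{W}{2}$)
$o{\left(659,-624 \right)} - \left(110281 + v{\left(A{\left(7,21 \right)},38 \right)}\right) = 215 - \left(110281 + \left(\frac{1}{2} + 38 + \frac{4 + 21}{2}\right)\right) = 215 - \left(110281 + \left(\frac{1}{2} + 38 + \frac{1}{2} \cdot 25\right)\right) = 215 - \left(110281 + \left(\frac{1}{2} + 38 + \frac{25}{2}\right)\right) = 215 - \left(110281 + 51\right) = 215 - 110332 = -110117$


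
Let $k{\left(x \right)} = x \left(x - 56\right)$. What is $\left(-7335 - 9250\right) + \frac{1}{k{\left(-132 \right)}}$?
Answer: $- \frac{411573359}{24816} \approx -16585.0$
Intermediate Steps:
$k{\left(x \right)} = x \left(-56 + x\right)$
$\left(-7335 - 9250\right) + \frac{1}{k{\left(-132 \right)}} = \left(-7335 - 9250\right) + \frac{1}{\left(-132\right) \left(-56 - 132\right)} = -16585 + \frac{1}{\left(-132\right) \left(-188\right)} = -16585 + \frac{1}{24816} = - \frac{411573359}{24816}$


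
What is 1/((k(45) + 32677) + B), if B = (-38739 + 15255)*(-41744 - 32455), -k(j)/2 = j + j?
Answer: 1/1742521813 ≈ 5.7388e-10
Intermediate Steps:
k(j) = -4*j (k(j) = -2*(j + j) = -4*j)
B = 1742489316 (B = -23484*(-74199) = 1742489316)
1/((k(45) + 32677) + B) = 1/((-4*45 + 32677) + 1742489316) = 1/((-180 + 32677) + 1742489316) = 1/(32497 + 1742489316) = 1/1742521813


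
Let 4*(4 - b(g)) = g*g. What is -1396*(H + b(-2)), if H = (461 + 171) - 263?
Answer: -519312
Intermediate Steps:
b(g) = 4 - g²/4 (b(g) = 4 - g*g/4 = 4 - g²/4)
H = 369 (H = 632 - 263 = 369)
-1396*(H + b(-2)) = -1396*(369 + (4 - ¼*(-2)²)) = -1396*(369 + (4 - ¼*4)) = -1396*(369 + (4 - 1)) = -1396*(369 + 3) = -1396*372 = -519312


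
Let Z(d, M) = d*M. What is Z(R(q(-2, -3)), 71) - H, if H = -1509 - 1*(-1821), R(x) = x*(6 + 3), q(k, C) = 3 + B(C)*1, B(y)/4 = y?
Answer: -6063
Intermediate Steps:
B(y) = 4*y
q(k, C) = 3 + 4*C (q(k, C) = 3 + (4*C)*1 = 3 + 4*C)
R(x) = 9*x (R(x) = x*9 = 9*x)
H = 312 (H = -1509 + 1821 = 312)
Z(d, M) = M*d
Z(R(q(-2, -3)), 71) - H = 71*(9*(3 + 4*(-3))) - 1*312 = 71*(9*(3 - 12)) - 312 = 71*(9*(-9)) - 312 = 71*(-81) - 312 = -5751 - 312 = -6063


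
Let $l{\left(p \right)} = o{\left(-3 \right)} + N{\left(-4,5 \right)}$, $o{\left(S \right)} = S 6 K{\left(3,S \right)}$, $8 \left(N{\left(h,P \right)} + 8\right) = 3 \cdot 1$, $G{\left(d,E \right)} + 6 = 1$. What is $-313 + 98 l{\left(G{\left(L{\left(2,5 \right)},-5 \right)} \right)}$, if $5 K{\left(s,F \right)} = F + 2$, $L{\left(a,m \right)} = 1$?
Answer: $- \frac{14149}{20} \approx -707.45$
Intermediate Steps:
$G{\left(d,E \right)} = -5$ ($G{\left(d,E \right)} = -6 + 1 = -5$)
$K{\left(s,F \right)} = \frac{2}{5} + \frac{F}{5}$ ($K{\left(s,F \right)} = \frac{F + 2}{5} = \frac{2 + F}{5} = \frac{2}{5} + \frac{F}{5}$)
$N{\left(h,P \right)} = - \frac{61}{8}$ ($N{\left(h,P \right)} = -8 + \frac{3 \cdot 1}{8} = -8 + \frac{1}{8} \cdot 3 = -8 + \frac{3}{8} = - \frac{61}{8}$)
$o{\left(S \right)} = 6 S \left(\frac{2}{5} + \frac{S}{5}\right)$ ($o{\left(S \right)} = S 6 \left(\frac{2}{5} + \frac{S}{5}\right) = 6 S \left(\frac{2}{5} + \frac{S}{5}\right)$)
$l{\left(p \right)} = - \frac{161}{40}$ ($l{\left(p \right)} = \frac{6}{5} \left(-3\right) \left(2 - 3\right) - \frac{61}{8} = \frac{6}{5} \left(-3\right) \left(-1\right) - \frac{61}{8} = \frac{18}{5} - \frac{61}{8} = - \frac{161}{40}$)
$-313 + 98 l{\left(G{\left(L{\left(2,5 \right)},-5 \right)} \right)} = -313 + 98 \left(- \frac{161}{40}\right) = -313 - \frac{7889}{20} = - \frac{14149}{20}$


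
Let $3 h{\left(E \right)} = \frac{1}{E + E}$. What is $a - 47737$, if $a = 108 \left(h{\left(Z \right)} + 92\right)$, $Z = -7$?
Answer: $- \frac{264625}{7} \approx -37804.0$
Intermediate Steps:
$h{\left(E \right)} = \frac{1}{6 E}$ ($h{\left(E \right)} = \frac{1}{3 \left(E + E\right)} = \frac{1}{3 \cdot 2 E} = \frac{\frac{1}{2} \frac{1}{E}}{3} = \frac{1}{6 E}$)
$a = \frac{69534}{7}$ ($a = 108 \left(\frac{1}{6 \left(-7\right)} + 92\right) = 108 \left(\frac{1}{6} \left(- \frac{1}{7}\right) + 92\right) = 108 \left(- \frac{1}{42} + 92\right) = 108 \cdot \frac{3863}{42} = \frac{69534}{7} \approx 9933.4$)
$a - 47737 = \frac{69534}{7} - 47737 = - \frac{264625}{7}$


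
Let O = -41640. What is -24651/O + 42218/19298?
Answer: 372278753/133928120 ≈ 2.7797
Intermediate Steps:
-24651/O + 42218/19298 = -24651/(-41640) + 42218/19298 = -24651*(-1/41640) + 42218*(1/19298) = 8217/13880 + 21109/9649 = 372278753/133928120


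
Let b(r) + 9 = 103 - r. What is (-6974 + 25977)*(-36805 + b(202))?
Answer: -701457739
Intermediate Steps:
b(r) = 94 - r (b(r) = -9 + (103 - r) = 94 - r)
(-6974 + 25977)*(-36805 + b(202)) = (-6974 + 25977)*(-36805 + (94 - 1*202)) = 19003*(-36805 + (94 - 202)) = 19003*(-36805 - 108) = 19003*(-36913) = -701457739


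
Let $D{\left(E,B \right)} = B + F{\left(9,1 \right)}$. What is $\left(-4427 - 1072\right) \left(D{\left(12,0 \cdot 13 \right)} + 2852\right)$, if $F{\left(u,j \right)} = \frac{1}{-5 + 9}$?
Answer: $- \frac{62738091}{4} \approx -1.5685 \cdot 10^{7}$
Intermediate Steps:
$F{\left(u,j \right)} = \frac{1}{4}$
$D{\left(E,B \right)} = \frac{1}{4} + B$ ($D{\left(E,B \right)} = B + \frac{1}{4} = \frac{1}{4} + B$)
$\left(-4427 - 1072\right) \left(D{\left(12,0 \cdot 13 \right)} + 2852\right) = \left(-4427 - 1072\right) \left(\left(\frac{1}{4} + 0 \cdot 13\right) + 2852\right) = - 5499 \left(\left(\frac{1}{4} + 0\right) + 2852\right) = - 5499 \left(\frac{1}{4} + 2852\right) = \left(-5499\right) \frac{11409}{4} = - \frac{62738091}{4}$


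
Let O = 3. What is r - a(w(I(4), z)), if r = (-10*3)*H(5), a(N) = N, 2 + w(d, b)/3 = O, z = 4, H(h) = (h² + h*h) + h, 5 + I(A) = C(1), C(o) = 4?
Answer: -1653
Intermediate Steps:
I(A) = -1 (I(A) = -5 + 4 = -1)
H(h) = h + 2*h² (H(h) = (h² + h²) + h = 2*h² + h = h + 2*h²)
w(d, b) = 3 (w(d, b) = -6 + 3*3 = -6 + 9 = 3)
r = -1650 (r = (-10*3)*(5*(1 + 2*5)) = -150*(1 + 10) = -150*11 = -30*55 = -1650)
r - a(w(I(4), z)) = -1650 - 1*3 = -1650 - 3 = -1653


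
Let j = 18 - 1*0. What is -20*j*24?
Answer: -8640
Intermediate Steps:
j = 18 (j = 18 + 0 = 18)
-20*j*24 = -20*18*24 = -360*24 = -8640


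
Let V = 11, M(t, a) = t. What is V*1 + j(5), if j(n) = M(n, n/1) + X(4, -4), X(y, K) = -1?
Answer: 15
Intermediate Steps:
j(n) = -1 + n (j(n) = n - 1 = -1 + n)
V*1 + j(5) = 11*1 + (-1 + 5) = 11 + 4 = 15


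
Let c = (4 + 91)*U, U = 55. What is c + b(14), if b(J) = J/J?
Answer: 5226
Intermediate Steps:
b(J) = 1
c = 5225 (c = (4 + 91)*55 = 95*55 = 5225)
c + b(14) = 5225 + 1 = 5226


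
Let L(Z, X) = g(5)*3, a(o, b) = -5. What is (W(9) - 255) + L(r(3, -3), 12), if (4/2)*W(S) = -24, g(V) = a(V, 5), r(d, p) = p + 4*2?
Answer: -282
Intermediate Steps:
r(d, p) = 8 + p (r(d, p) = p + 8 = 8 + p)
g(V) = -5
W(S) = -12 (W(S) = (½)*(-24) = -12)
L(Z, X) = -15 (L(Z, X) = -5*3 = -15)
(W(9) - 255) + L(r(3, -3), 12) = (-12 - 255) - 15 = -267 - 15 = -282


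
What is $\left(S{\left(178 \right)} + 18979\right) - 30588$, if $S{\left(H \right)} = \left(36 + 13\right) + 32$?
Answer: $-11528$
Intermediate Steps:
$S{\left(H \right)} = 81$ ($S{\left(H \right)} = 49 + 32 = 81$)
$\left(S{\left(178 \right)} + 18979\right) - 30588 = \left(81 + 18979\right) - 30588 = 19060 - 30588 = -11528$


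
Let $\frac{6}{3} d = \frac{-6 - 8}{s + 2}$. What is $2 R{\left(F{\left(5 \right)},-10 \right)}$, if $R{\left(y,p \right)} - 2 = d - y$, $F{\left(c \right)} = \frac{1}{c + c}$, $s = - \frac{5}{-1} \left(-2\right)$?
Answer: $\frac{111}{20} \approx 5.55$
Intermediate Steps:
$s = -10$ ($s = \left(-5\right) \left(-1\right) \left(-2\right) = 5 \left(-2\right) = -10$)
$d = \frac{7}{8}$ ($d = \frac{\left(-6 - 8\right) \frac{1}{-10 + 2}}{2} = \frac{\left(-14\right) \frac{1}{-8}}{2} = \frac{\left(-14\right) \left(- \frac{1}{8}\right)}{2} = \frac{1}{2} \cdot \frac{7}{4} = \frac{7}{8} \approx 0.875$)
$F{\left(c \right)} = \frac{1}{2 c}$
$R{\left(y,p \right)} = \frac{23}{8} - y$ ($R{\left(y,p \right)} = 2 - \left(- \frac{7}{8} + y\right) = \frac{23}{8} - y$)
$2 R{\left(F{\left(5 \right)},-10 \right)} = 2 \left(\frac{23}{8} - \frac{1}{2 \cdot 5}\right) = 2 \left(\frac{23}{8} - \frac{1}{2} \cdot \frac{1}{5}\right) = 2 \left(\frac{23}{8} - \frac{1}{10}\right) = 2 \cdot \frac{111}{40} = \frac{111}{20}$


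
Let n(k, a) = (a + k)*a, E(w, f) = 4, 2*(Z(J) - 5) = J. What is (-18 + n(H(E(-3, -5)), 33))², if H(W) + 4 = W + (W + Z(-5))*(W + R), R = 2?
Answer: 5560164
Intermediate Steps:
Z(J) = 5 + J/2
H(W) = -4 + W + (2 + W)*(5/2 + W) (H(W) = -4 + (W + (W + (5 + (½)*(-5)))*(W + 2)) = -4 + (W + (W + (5 - 5/2))*(2 + W)) = -4 + (W + (W + 5/2)*(2 + W)) = -4 + (W + (5/2 + W)*(2 + W)) = -4 + (W + (2 + W)*(5/2 + W)) = -4 + W + (2 + W)*(5/2 + W))
n(k, a) = a*(a + k)
(-18 + n(H(E(-3, -5)), 33))² = (-18 + 33*(33 + (1 + 4² + (11/2)*4)))² = (-18 + 33*(33 + (1 + 16 + 22)))² = (-18 + 33*(33 + 39))² = (-18 + 33*72)² = (-18 + 2376)² = 2358² = 5560164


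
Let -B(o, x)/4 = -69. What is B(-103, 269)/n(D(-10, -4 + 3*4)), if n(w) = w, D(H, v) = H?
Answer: -138/5 ≈ -27.600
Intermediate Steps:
B(o, x) = 276 (B(o, x) = -4*(-69) = 276)
B(-103, 269)/n(D(-10, -4 + 3*4)) = 276/(-10) = 276*(-1/10) = -138/5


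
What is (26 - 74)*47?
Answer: -2256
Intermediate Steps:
(26 - 74)*47 = -48*47 = -2256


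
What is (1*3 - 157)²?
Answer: 23716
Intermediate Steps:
(1*3 - 157)² = (3 - 157)² = (-154)² = 23716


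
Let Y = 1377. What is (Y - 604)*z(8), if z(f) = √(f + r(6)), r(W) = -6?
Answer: 773*√2 ≈ 1093.2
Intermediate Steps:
z(f) = √(-6 + f) (z(f) = √(f - 6) = √(-6 + f))
(Y - 604)*z(8) = (1377 - 604)*√(-6 + 8) = 773*√2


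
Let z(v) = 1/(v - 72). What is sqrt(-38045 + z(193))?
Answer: 2*I*sqrt(1150861)/11 ≈ 195.05*I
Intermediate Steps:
z(v) = 1/(-72 + v)
sqrt(-38045 + z(193)) = sqrt(-38045 + 1/(-72 + 193)) = sqrt(-38045 + 1/121) = sqrt(-4603444/121) = 2*I*sqrt(1150861)/11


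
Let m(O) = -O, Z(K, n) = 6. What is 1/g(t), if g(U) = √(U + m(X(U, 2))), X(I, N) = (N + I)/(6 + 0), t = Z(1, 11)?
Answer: √42/14 ≈ 0.46291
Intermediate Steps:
t = 6
X(I, N) = I/6 + N/6 (X(I, N) = (I + N)/6 = (I + N)*(⅙) = I/6 + N/6)
g(U) = √(-⅓ + 5*U/6) (g(U) = √(U - (U/6 + (⅙)*2)) = √(U - (U/6 + ⅓)) = √(U - (⅓ + U/6)) = √(U + (-⅓ - U/6)) = √(-⅓ + 5*U/6))
1/g(t) = 1/(√(-12 + 30*6)/6) = 1/(√(-12 + 180)/6) = 1/(√168/6) = 1/((2*√42)/6) = 1/(√42/3) = √42/14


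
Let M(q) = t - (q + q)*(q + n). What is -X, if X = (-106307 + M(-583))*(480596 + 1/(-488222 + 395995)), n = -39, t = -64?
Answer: 36860797385523293/92227 ≈ 3.9967e+11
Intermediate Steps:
M(q) = -64 - 2*q*(-39 + q) (M(q) = -64 - (q + q)*(q - 39) = -64 - 2*q*(-39 + q))
X = -36860797385523293/92227 (X = (-106307 + (-64 - 2*(-583)² + 78*(-583)))*(480596 + 1/(-488222 + 395995)) = (-106307 + (-64 - 2*339889 - 45474))*(480596 + 1/(-92227)) = (-106307 + (-64 - 679778 - 45474))*(480596 - 1/92227) = (-106307 - 725316)*(44323927291/92227) = -831623*44323927291/92227 = -36860797385523293/92227 ≈ -3.9967e+11)
-X = -1*(-36860797385523293/92227) = 36860797385523293/92227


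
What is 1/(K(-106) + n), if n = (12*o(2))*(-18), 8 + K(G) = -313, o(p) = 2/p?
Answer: -1/537 ≈ -0.0018622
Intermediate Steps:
K(G) = -321 (K(G) = -8 - 313 = -321)
n = -216 (n = (12*(2/2))*(-18) = (12*(2*(½)))*(-18) = (12*1)*(-18) = 12*(-18) = -216)
1/(K(-106) + n) = 1/(-321 - 216) = 1/(-537) = -1/537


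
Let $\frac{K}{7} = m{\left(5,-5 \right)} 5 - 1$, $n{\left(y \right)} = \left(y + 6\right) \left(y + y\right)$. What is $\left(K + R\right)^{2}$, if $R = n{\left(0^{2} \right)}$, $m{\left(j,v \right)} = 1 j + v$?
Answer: $49$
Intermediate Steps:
$m{\left(j,v \right)} = j + v$
$n{\left(y \right)} = 2 y \left(6 + y\right)$ ($n{\left(y \right)} = \left(6 + y\right) 2 y = 2 y \left(6 + y\right)$)
$R = 0$ ($R = 2 \cdot 0^{2} \left(6 + 0^{2}\right) = 2 \cdot 0 \left(6 + 0\right) = 2 \cdot 0 \cdot 6 = 0$)
$K = -7$ ($K = 7 \left(\left(5 - 5\right) 5 - 1\right) = 7 \left(0 \cdot 5 - 1\right) = 7 \left(0 - 1\right) = 7 \left(-1\right) = -7$)
$\left(K + R\right)^{2} = \left(-7 + 0\right)^{2} = \left(-7\right)^{2} = 49$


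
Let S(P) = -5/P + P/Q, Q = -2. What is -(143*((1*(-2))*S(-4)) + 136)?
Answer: 1587/2 ≈ 793.50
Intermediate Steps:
S(P) = -5/P - P/2 (S(P) = -5/P + P/(-2) = -5/P + P*(-1/2) = -5/P - P/2)
-(143*((1*(-2))*S(-4)) + 136) = -(143*((1*(-2))*(-5/(-4) - 1/2*(-4))) + 136) = -(143*(-2*(-5*(-1/4) + 2)) + 136) = -(143*(-2*(5/4 + 2)) + 136) = -(143*(-2*13/4) + 136) = -(143*(-13/2) + 136) = -(-1859/2 + 136) = -1*(-1587/2) = 1587/2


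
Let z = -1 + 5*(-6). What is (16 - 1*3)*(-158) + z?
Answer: -2085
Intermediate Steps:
z = -31 (z = -1 - 30 = -31)
(16 - 1*3)*(-158) + z = (16 - 1*3)*(-158) - 31 = (16 - 3)*(-158) - 31 = 13*(-158) - 31 = -2054 - 31 = -2085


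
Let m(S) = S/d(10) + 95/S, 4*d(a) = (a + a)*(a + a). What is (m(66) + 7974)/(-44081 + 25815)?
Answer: -3290141/7534725 ≈ -0.43666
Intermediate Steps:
d(a) = a² (d(a) = ((a + a)*(a + a))/4 = ((2*a)*(2*a))/4 = (4*a²)/4 = a²)
m(S) = 95/S + S/100 (m(S) = S/(10²) + 95/S = S/100 + 95/S = 95/S + S/100)
(m(66) + 7974)/(-44081 + 25815) = ((95/66 + (1/100)*66) + 7974)/(-44081 + 25815) = ((95*(1/66) + 33/50) + 7974)/(-18266) = ((95/66 + 33/50) + 7974)*(-1/18266) = (1732/825 + 7974)*(-1/18266) = (6580282/825)*(-1/18266) = -3290141/7534725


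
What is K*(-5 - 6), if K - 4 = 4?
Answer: -88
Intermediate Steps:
K = 8 (K = 4 + 4 = 8)
K*(-5 - 6) = 8*(-5 - 6) = 8*(-11) = -88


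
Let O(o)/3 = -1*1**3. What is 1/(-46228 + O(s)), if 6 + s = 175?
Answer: -1/46231 ≈ -2.1631e-5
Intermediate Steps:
s = 169 (s = -6 + 175 = 169)
O(o) = -3 (O(o) = 3*(-1*1**3) = 3*(-1*1) = 3*(-1) = -3)
1/(-46228 + O(s)) = 1/(-46228 - 3) = 1/(-46231) = -1/46231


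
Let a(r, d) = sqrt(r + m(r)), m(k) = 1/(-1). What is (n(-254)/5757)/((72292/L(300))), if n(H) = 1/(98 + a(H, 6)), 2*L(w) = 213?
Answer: 3479/1367722782932 - 71*I*sqrt(255)/2735445565864 ≈ 2.5436e-9 - 4.1448e-10*I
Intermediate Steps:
L(w) = 213/2 (L(w) = (1/2)*213 = 213/2)
m(k) = -1
a(r, d) = sqrt(-1 + r) (a(r, d) = sqrt(r - 1) = sqrt(-1 + r))
n(H) = 1/(98 + sqrt(-1 + H))
(n(-254)/5757)/((72292/L(300))) = (1/((98 + sqrt(-1 - 254))*5757))/((72292/(213/2))) = ((1/5757)/(98 + sqrt(-255)))/((72292*(2/213))) = ((1/5757)/(98 + I*sqrt(255)))/(144584/213) = (1/(5757*(98 + I*sqrt(255))))*(213/144584) = 71/(277456696*(98 + I*sqrt(255)))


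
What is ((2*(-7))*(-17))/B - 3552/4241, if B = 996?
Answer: -1264217/2112018 ≈ -0.59858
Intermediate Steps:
((2*(-7))*(-17))/B - 3552/4241 = ((2*(-7))*(-17))/996 - 3552/4241 = -14*(-17)*(1/996) - 3552*1/4241 = 238*(1/996) - 3552/4241 = 119/498 - 3552/4241 = -1264217/2112018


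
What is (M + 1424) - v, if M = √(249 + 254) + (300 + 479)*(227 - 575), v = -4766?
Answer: -264902 + √503 ≈ -2.6488e+5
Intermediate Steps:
M = -271092 + √503 (M = √503 + 779*(-348) = √503 - 271092 = -271092 + √503 ≈ -2.7107e+5)
(M + 1424) - v = ((-271092 + √503) + 1424) - 1*(-4766) = (-269668 + √503) + 4766 = -264902 + √503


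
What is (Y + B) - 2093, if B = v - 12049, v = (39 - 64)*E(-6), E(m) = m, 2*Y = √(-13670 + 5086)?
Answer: -13992 + I*√2146 ≈ -13992.0 + 46.325*I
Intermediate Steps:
Y = I*√2146 (Y = √(-13670 + 5086)/2 = √(-8584)/2 = (2*I*√2146)/2 = I*√2146 ≈ 46.325*I)
v = 150 (v = (39 - 64)*(-6) = -25*(-6) = 150)
B = -11899 (B = 150 - 12049 = -11899)
(Y + B) - 2093 = (I*√2146 - 11899) - 2093 = (-11899 + I*√2146) - 2093 = -13992 + I*√2146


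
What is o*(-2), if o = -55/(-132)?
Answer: -5/6 ≈ -0.83333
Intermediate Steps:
o = 5/12 (o = -55*(-1/132) = 5/12 ≈ 0.41667)
o*(-2) = (5/12)*(-2) = -5/6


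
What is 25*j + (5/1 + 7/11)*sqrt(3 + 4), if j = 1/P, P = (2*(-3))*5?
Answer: -5/6 + 62*sqrt(7)/11 ≈ 14.079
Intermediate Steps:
P = -30 (P = -6*5 = -30)
j = -1/30 (j = 1/(-30) = -1/30 ≈ -0.033333)
25*j + (5/1 + 7/11)*sqrt(3 + 4) = 25*(-1/30) + (5/1 + 7/11)*sqrt(3 + 4) = -5/6 + (5*1 + 7*(1/11))*sqrt(7) = -5/6 + (5 + 7/11)*sqrt(7) = -5/6 + 62*sqrt(7)/11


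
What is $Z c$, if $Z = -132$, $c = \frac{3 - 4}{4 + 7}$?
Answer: $12$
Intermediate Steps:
$c = - \frac{1}{11} \approx -0.090909$
$Z c = \left(-132\right) \left(- \frac{1}{11}\right) = 12$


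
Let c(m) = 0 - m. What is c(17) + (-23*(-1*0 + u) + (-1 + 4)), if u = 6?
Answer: -152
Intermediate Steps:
c(m) = -m
c(17) + (-23*(-1*0 + u) + (-1 + 4)) = -1*17 + (-23*(-1*0 + 6) + (-1 + 4)) = -17 + (-23*(0 + 6) + 3) = -17 + (-23*6 + 3) = -17 + (-138 + 3) = -17 - 135 = -152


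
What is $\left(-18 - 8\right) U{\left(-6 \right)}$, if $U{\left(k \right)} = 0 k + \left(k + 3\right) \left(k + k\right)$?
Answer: $-936$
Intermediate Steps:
$U{\left(k \right)} = 2 k \left(3 + k\right)$ ($U{\left(k \right)} = 0 + \left(3 + k\right) 2 k = 0 + 2 k \left(3 + k\right) = 2 k \left(3 + k\right)$)
$\left(-18 - 8\right) U{\left(-6 \right)} = \left(-18 - 8\right) 2 \left(-6\right) \left(3 - 6\right) = - 26 \cdot 2 \left(-6\right) \left(-3\right) = \left(-26\right) 36 = -936$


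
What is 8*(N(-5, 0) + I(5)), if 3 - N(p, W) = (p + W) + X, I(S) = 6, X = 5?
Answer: 72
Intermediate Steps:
N(p, W) = -2 - W - p (N(p, W) = 3 - ((p + W) + 5) = 3 - ((W + p) + 5) = 3 - (5 + W + p) = 3 + (-5 - W - p) = -2 - W - p)
8*(N(-5, 0) + I(5)) = 8*((-2 - 1*0 - 1*(-5)) + 6) = 8*((-2 + 0 + 5) + 6) = 8*(3 + 6) = 8*9 = 72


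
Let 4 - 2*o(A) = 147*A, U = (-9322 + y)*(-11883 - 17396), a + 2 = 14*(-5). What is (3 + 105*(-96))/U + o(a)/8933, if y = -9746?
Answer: 985169227309/1662407395292 ≈ 0.59262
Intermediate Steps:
a = -72 (a = -2 + 14*(-5) = -2 - 70 = -72)
U = 558291972 (U = (-9322 - 9746)*(-11883 - 17396) = -19068*(-29279) = 558291972)
o(A) = 2 - 147*A/2
(3 + 105*(-96))/U + o(a)/8933 = (3 + 105*(-96))/558291972 + (2 - 147/2*(-72))/8933 = (3 - 10080)*(1/558291972) + (2 + 5292)*(1/8933) = -10077*1/558291972 + 5294*(1/8933) = -3359/186097324 + 5294/8933 = 985169227309/1662407395292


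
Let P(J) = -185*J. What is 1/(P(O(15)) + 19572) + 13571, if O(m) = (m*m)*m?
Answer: 8207781512/604803 ≈ 13571.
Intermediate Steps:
O(m) = m³ (O(m) = m²*m = m³)
1/(P(O(15)) + 19572) + 13571 = 1/(-185*15³ + 19572) + 13571 = 1/(-185*3375 + 19572) + 13571 = 1/(-624375 + 19572) + 13571 = 1/(-604803) + 13571 = -1/604803 + 13571 = 8207781512/604803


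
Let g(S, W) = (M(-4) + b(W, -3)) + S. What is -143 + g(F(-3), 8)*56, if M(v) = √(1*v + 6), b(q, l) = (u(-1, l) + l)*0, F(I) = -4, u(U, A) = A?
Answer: -367 + 56*√2 ≈ -287.80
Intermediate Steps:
b(q, l) = 0 (b(q, l) = (l + l)*0 = (2*l)*0 = 0)
M(v) = √(6 + v) (M(v) = √(v + 6) = √(6 + v))
g(S, W) = S + √2 (g(S, W) = (√(6 - 4) + 0) + S = (√2 + 0) + S = √2 + S = S + √2)
-143 + g(F(-3), 8)*56 = -143 + (-4 + √2)*56 = -143 + (-224 + 56*√2) = -367 + 56*√2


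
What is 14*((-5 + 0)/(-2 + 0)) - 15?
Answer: 20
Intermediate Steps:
14*((-5 + 0)/(-2 + 0)) - 15 = 14*(-5/(-2)) - 15 = 14*(-5*(-½)) - 15 = 14*(5/2) - 15 = 35 - 15 = 20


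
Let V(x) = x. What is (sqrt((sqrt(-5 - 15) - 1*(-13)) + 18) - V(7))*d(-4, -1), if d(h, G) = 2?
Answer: -14 + 2*sqrt(31 + 2*I*sqrt(5)) ≈ -2.8357 + 0.80115*I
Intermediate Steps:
(sqrt((sqrt(-5 - 15) - 1*(-13)) + 18) - V(7))*d(-4, -1) = (sqrt((sqrt(-5 - 15) - 1*(-13)) + 18) - 1*7)*2 = (sqrt((sqrt(-20) + 13) + 18) - 7)*2 = (sqrt((2*I*sqrt(5) + 13) + 18) - 7)*2 = (sqrt((13 + 2*I*sqrt(5)) + 18) - 7)*2 = (sqrt(31 + 2*I*sqrt(5)) - 7)*2 = (-7 + sqrt(31 + 2*I*sqrt(5)))*2 = -14 + 2*sqrt(31 + 2*I*sqrt(5))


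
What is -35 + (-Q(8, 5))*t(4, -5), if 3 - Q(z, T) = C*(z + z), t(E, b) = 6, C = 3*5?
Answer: 1387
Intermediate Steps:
C = 15
Q(z, T) = 3 - 30*z (Q(z, T) = 3 - 15*(z + z) = 3 - 15*2*z = 3 - 30*z)
-35 + (-Q(8, 5))*t(4, -5) = -35 - (3 - 30*8)*6 = -35 - (3 - 240)*6 = -35 - 1*(-237)*6 = -35 + 237*6 = -35 + 1422 = 1387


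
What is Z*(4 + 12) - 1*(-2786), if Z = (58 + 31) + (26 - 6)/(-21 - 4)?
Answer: 20986/5 ≈ 4197.2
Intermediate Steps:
Z = 441/5 (Z = 89 + 20/(-25) = 89 + 20*(-1/25) = 89 - ⅘ = 441/5 ≈ 88.200)
Z*(4 + 12) - 1*(-2786) = 441*(4 + 12)/5 - 1*(-2786) = (441/5)*16 + 2786 = 7056/5 + 2786 = 20986/5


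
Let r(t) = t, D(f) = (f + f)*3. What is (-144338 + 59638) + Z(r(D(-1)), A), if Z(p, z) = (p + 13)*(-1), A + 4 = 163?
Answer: -84707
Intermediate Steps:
A = 159 (A = -4 + 163 = 159)
D(f) = 6*f (D(f) = (2*f)*3 = 6*f)
Z(p, z) = -13 - p (Z(p, z) = (13 + p)*(-1) = -13 - p)
(-144338 + 59638) + Z(r(D(-1)), A) = (-144338 + 59638) + (-13 - 6*(-1)) = -84700 + (-13 - 1*(-6)) = -84700 + (-13 + 6) = -84700 - 7 = -84707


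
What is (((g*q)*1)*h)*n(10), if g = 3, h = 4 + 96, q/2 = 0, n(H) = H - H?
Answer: 0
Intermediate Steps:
n(H) = 0
q = 0 (q = 2*0 = 0)
h = 100
(((g*q)*1)*h)*n(10) = (((3*0)*1)*100)*0 = ((0*1)*100)*0 = (0*100)*0 = 0*0 = 0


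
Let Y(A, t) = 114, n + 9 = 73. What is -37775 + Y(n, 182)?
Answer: -37661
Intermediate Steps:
n = 64 (n = -9 + 73 = 64)
-37775 + Y(n, 182) = -37775 + 114 = -37661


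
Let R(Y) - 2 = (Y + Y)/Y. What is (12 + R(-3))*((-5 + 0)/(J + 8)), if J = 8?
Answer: -5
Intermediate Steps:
R(Y) = 4 (R(Y) = 2 + (Y + Y)/Y = 2 + (2*Y)/Y = 2 + 2 = 4)
(12 + R(-3))*((-5 + 0)/(J + 8)) = (12 + 4)*((-5 + 0)/(8 + 8)) = 16*(-5/16) = -5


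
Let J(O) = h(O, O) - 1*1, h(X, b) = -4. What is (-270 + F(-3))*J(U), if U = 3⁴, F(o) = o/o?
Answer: 1345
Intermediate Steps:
F(o) = 1
U = 81
J(O) = -5 (J(O) = -4 - 1*1 = -4 - 1 = -5)
(-270 + F(-3))*J(U) = (-270 + 1)*(-5) = -269*(-5) = 1345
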